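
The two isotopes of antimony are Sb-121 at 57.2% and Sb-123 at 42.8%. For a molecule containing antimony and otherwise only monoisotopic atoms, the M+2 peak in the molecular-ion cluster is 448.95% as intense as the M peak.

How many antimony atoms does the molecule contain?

6

With n Sb atoms, P(M+2)/P(M) = C(n,1)·p^(n−1)q / p^n = n·q/p = n · 0.428/0.572.
n = 4.4895 × 0.572/0.428 = 6.00 ≈ 6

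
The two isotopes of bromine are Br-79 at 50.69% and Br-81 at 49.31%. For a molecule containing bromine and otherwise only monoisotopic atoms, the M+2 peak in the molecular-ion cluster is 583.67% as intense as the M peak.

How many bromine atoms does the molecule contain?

The M+2/M ratio from n Br atoms is n · q/p = n · 0.4931/0.5069.
n = 5.8367 × 0.5069/0.4931 = 6.00 ≈ 6

6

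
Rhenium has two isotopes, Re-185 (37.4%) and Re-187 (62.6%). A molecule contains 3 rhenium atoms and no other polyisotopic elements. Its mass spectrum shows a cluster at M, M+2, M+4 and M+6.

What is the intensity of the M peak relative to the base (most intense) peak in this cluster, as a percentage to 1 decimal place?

Term probabilities: M 0.0523, M+2 0.2627, M+4 0.4397, M+6 0.2453. Base peak = M+4.
P(M+4) = C(3,2) × 0.374^1 × 0.626^2 = 3 × 0.3740 × 0.391876 = 0.439685 (base)
P(M) = C(3,0) × 0.374^3 × 0.626^0 = 1 × 0.05231362 × 1.0000 = 0.052314
Relative intensity = 0.052314 / 0.439685 × 100 = 11.9

11.9%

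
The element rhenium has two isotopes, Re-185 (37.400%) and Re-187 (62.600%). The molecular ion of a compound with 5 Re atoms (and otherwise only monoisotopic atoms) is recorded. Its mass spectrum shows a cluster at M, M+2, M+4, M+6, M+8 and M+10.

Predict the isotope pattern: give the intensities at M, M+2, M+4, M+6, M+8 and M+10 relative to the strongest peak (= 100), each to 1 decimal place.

2.1 : 17.8 : 59.7 : 100.0 : 83.7 : 28.0

Each Re atom is independently Re-185 (p = 0.37400) or Re-187 (q = 0.62600); the cluster is the binomial expansion (p + q)^5.
P(M) = 0.37400^5 = 0.007317
P(M+2) = 5 × 0.37400^4 × 0.62600^1 = 0.061239
P(M+4) = 10 × 0.37400^3 × 0.62600^2 = 0.205005
P(M+6) = 10 × 0.37400^2 × 0.62600^3 = 0.343136
P(M+8) = 5 × 0.37400^1 × 0.62600^4 = 0.287170
P(M+10) = 0.62600^5 = 0.096133
The M+6 peak is largest (0.343136); scaling to 100 gives 2.1 : 17.8 : 59.7 : 100.0 : 83.7 : 28.0.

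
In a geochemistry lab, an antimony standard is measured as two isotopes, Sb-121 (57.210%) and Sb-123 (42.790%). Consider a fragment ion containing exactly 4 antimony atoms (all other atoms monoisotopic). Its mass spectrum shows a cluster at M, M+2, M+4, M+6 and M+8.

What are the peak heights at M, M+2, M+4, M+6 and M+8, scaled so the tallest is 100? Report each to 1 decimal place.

The 4 Sb atoms are independent, so intensities follow the terms of (0.57210 + 0.42790)^4.
P(M) = 0.57210^4 = 0.107124
P(M+2) = 4 × 0.57210^3 × 0.42790^1 = 0.320493
P(M+4) = 6 × 0.57210^2 × 0.42790^2 = 0.359567
P(M+6) = 4 × 0.57210^1 × 0.42790^3 = 0.179291
P(M+8) = 0.42790^4 = 0.033525
The M+4 peak is largest (0.359567); scaling to 100 gives 29.8 : 89.1 : 100.0 : 49.9 : 9.3.

29.8 : 89.1 : 100.0 : 49.9 : 9.3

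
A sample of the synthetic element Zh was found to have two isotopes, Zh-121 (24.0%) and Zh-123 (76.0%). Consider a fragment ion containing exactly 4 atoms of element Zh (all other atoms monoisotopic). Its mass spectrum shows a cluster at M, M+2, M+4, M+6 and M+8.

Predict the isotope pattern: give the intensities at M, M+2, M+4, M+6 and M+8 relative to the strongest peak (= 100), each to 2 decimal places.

0.79 : 9.97 : 47.37 : 100.00 : 79.17

Each Zh atom is independently Zh-121 (p = 0.240) or Zh-123 (q = 0.760); the cluster is the binomial expansion (p + q)^4.
P(M) = 0.240^4 = 0.003318
P(M+2) = 4 × 0.240^3 × 0.760^1 = 0.042025
P(M+4) = 6 × 0.240^2 × 0.760^2 = 0.199619
P(M+6) = 4 × 0.240^1 × 0.760^3 = 0.421417
P(M+8) = 0.760^4 = 0.333622
The M+6 peak is largest (0.421417); scaling to 100 gives 0.79 : 9.97 : 47.37 : 100.00 : 79.17.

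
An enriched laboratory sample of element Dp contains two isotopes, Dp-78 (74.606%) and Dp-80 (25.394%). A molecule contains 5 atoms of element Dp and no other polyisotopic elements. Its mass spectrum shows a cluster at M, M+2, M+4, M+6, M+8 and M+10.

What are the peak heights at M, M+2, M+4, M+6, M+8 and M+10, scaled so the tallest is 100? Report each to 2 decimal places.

58.76 : 100.00 : 68.07 : 23.17 : 3.94 : 0.27

Each Dp atom is independently Dp-78 (p = 0.74606) or Dp-80 (q = 0.25394); the cluster is the binomial expansion (p + q)^5.
P(M) = 0.74606^5 = 0.231137
P(M+2) = 5 × 0.74606^4 × 0.25394^1 = 0.393365
P(M+4) = 10 × 0.74606^3 × 0.25394^2 = 0.267783
P(M+6) = 10 × 0.74606^2 × 0.25394^3 = 0.091147
P(M+8) = 5 × 0.74606^1 × 0.25394^4 = 0.015512
P(M+10) = 0.25394^5 = 0.001056
The M+2 peak is largest (0.393365); scaling to 100 gives 58.76 : 100.00 : 68.07 : 23.17 : 3.94 : 0.27.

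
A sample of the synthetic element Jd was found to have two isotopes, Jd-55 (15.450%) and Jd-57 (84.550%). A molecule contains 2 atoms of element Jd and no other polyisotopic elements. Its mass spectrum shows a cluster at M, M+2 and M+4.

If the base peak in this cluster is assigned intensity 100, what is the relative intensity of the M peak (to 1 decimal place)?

Binomial terms of (0.15450 + 0.84550)^2: M 0.0239, M+2 0.2613, M+4 0.7149 → M+4 is the base peak.
P(M+4) = C(2,2) × 0.15450^0 × 0.84550^2 = 1 × 1.0000 × 0.71487025 = 0.714870 (base)
P(M) = C(2,0) × 0.15450^2 × 0.84550^0 = 1 × 0.02387025 × 1.0000 = 0.023870
Relative intensity = 0.023870 / 0.714870 × 100 = 3.3

3.3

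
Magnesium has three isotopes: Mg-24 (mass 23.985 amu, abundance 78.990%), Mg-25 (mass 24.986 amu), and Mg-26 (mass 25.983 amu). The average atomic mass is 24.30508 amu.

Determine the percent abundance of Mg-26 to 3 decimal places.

11.010%

Let x and y be the fractions of Mg-25 and Mg-26. Then x + y = 1 − 0.78990 = 0.21010 and 24.986x + 25.983y = 24.30508 − 0.78990×23.985 = 5.3593285.
Substituting: 24.986x + 25.983(0.21010 − x) = 5.3593285
(24.986 − 25.983)x = -0.0996998  ⇒  x = 0.10000, y = 0.11010
Mg-25: 10.000%, Mg-26: 11.010%.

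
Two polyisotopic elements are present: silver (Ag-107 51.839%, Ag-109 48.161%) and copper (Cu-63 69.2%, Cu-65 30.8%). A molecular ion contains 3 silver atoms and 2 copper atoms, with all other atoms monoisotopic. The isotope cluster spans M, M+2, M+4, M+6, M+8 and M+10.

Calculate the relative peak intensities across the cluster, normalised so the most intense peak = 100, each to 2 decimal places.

Silver pattern (n=3): 0.13930601 : 0.38826655 : 0.36071887 : 0.11170857
Copper pattern (n=2): 0.478864 : 0.426272 : 0.094864
Convolve the two distributions (both contribute in 2-u steps):
  M: 0.13930601×0.478864 = 0.066709
  M+2: 0.13930601×0.426272 + 0.38826655×0.478864 = 0.245309
  M+4: 0.13930601×0.094864 + 0.38826655×0.426272 + 0.36071887×0.478864 = 0.351458
  M+6: 0.38826655×0.094864 + 0.36071887×0.426272 + 0.11170857×0.478864 = 0.244090
  M+8: 0.36071887×0.094864 + 0.11170857×0.426272 = 0.081837
  M+10: 0.11170857×0.094864 = 0.010597
Scale to base peak (0.351458) = 100: 18.98 : 69.80 : 100.00 : 69.45 : 23.29 : 3.02

18.98 : 69.80 : 100.00 : 69.45 : 23.29 : 3.02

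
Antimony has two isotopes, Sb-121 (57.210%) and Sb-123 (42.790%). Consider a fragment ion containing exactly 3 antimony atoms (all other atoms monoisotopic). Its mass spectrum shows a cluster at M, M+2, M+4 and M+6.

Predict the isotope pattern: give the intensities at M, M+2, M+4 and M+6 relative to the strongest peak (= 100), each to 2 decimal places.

44.57 : 100.00 : 74.79 : 18.65

The 3 Sb atoms are independent, so intensities follow the terms of (0.57210 + 0.42790)^3.
P(M) = 0.57210^3 = 0.187247
P(M+2) = 3 × 0.57210^2 × 0.42790^1 = 0.420153
P(M+4) = 3 × 0.57210^1 × 0.42790^2 = 0.314252
P(M+6) = 0.42790^3 = 0.078348
The M+2 peak is largest (0.420153); scaling to 100 gives 44.57 : 100.00 : 74.79 : 18.65.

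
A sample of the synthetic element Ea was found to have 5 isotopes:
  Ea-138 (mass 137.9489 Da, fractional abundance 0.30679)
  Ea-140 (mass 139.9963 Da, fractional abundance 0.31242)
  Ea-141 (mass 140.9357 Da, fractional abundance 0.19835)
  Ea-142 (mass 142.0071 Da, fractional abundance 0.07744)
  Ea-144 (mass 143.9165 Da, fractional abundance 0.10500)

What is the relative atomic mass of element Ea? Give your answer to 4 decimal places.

Ar = Σ fᵢ·mᵢ = 0.30679 × 137.9489 + 0.31242 × 139.9963 + 0.19835 × 140.9357 + 0.07744 × 142.0071 + 0.10500 × 143.9165
= 42.32134 + 43.73764 + 27.95460 + 10.99703 + 15.11123 = 140.12184 Da

140.1218 Da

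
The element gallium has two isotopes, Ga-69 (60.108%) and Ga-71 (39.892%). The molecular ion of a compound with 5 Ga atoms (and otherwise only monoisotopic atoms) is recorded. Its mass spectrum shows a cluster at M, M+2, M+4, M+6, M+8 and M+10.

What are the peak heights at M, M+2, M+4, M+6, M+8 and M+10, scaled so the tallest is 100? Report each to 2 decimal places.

Each Ga atom is independently Ga-69 (p = 0.60108) or Ga-71 (q = 0.39892); the cluster is the binomial expansion (p + q)^5.
P(M) = 0.60108^5 = 0.078462
P(M+2) = 5 × 0.60108^4 × 0.39892^1 = 0.260366
P(M+4) = 10 × 0.60108^3 × 0.39892^2 = 0.345596
P(M+6) = 10 × 0.60108^2 × 0.39892^3 = 0.229362
P(M+8) = 5 × 0.60108^1 × 0.39892^4 = 0.076111
P(M+10) = 0.39892^5 = 0.010103
The M+4 peak is largest (0.345596); scaling to 100 gives 22.70 : 75.34 : 100.00 : 66.37 : 22.02 : 2.92.

22.70 : 75.34 : 100.00 : 66.37 : 22.02 : 2.92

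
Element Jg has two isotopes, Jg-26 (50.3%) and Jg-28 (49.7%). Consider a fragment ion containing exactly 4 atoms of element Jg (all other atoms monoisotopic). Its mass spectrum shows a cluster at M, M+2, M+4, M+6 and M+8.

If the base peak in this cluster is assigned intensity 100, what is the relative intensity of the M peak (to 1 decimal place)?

Term probabilities: M 0.0640, M+2 0.2530, M+4 0.3750, M+6 0.2470, M+8 0.0610. Base peak = M+4.
P(M+4) = C(4,2) × 0.503^2 × 0.497^2 = 6 × 0.253009 × 0.247009 = 0.374973 (base)
P(M) = C(4,0) × 0.503^4 × 0.497^0 = 1 × 0.06401355 × 1.0000 = 0.064014
Relative intensity = 0.064014 / 0.374973 × 100 = 17.1

17.1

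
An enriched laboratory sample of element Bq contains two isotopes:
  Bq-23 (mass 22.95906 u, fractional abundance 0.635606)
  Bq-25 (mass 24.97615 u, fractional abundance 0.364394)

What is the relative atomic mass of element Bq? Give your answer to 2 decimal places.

23.69 u

Weight each isotope mass by its fractional abundance: 0.635606 × 22.95906 + 0.364394 × 24.97615
= 14.592916 + 9.101159 = 23.694075 u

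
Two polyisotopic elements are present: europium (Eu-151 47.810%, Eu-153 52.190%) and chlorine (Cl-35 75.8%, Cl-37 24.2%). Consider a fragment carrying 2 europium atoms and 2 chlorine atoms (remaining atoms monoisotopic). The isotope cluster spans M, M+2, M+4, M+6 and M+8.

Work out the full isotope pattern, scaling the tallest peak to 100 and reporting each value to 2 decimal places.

35.44 : 100.00 : 95.25 : 34.85 : 4.30

Europium pattern (n=2): 0.22857961 : 0.49904078 : 0.27237961
Chlorine pattern (n=2): 0.574564 : 0.366872 : 0.058564
Convolve the two distributions (both contribute in 2-u steps):
  M: 0.22857961×0.574564 = 0.131334
  M+2: 0.22857961×0.366872 + 0.49904078×0.574564 = 0.370590
  M+4: 0.22857961×0.058564 + 0.49904078×0.366872 + 0.27237961×0.574564 = 0.352970
  M+6: 0.49904078×0.058564 + 0.27237961×0.366872 = 0.129154
  M+8: 0.27237961×0.058564 = 0.015952
Scale to base peak (0.370590) = 100: 35.44 : 100.00 : 95.25 : 34.85 : 4.30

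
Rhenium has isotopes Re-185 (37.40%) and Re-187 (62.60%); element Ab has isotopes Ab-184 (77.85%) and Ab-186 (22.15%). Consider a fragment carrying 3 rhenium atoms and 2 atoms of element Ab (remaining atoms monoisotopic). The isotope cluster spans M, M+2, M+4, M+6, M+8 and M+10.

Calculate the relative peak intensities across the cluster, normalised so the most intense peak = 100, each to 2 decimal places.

Rhenium pattern (n=3): 0.05231362 : 0.26268713 : 0.43968487 : 0.24531438
Element Ab pattern (n=2): 0.60606225 : 0.3448755 : 0.04906225
Convolve the two distributions (both contribute in 2-u steps):
  M: 0.05231362×0.60606225 = 0.031705
  M+2: 0.05231362×0.3448755 + 0.26268713×0.60606225 = 0.177246
  M+4: 0.05231362×0.04906225 + 0.26268713×0.3448755 + 0.43968487×0.60606225 = 0.359637
  M+6: 0.26268713×0.04906225 + 0.43968487×0.3448755 + 0.24531438×0.60606225 = 0.313200
  M+8: 0.43968487×0.04906225 + 0.24531438×0.3448755 = 0.106175
  M+10: 0.24531438×0.04906225 = 0.012036
Scale to base peak (0.359637) = 100: 8.82 : 49.28 : 100.00 : 87.09 : 29.52 : 3.35

8.82 : 49.28 : 100.00 : 87.09 : 29.52 : 3.35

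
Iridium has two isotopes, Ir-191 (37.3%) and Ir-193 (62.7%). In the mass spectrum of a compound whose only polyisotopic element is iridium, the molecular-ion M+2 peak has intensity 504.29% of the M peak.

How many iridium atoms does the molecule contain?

For n independent Ir atoms, I(M+2)/I(M) = n · (abundance Ir-193) / (abundance Ir-191) = n · 0.627/0.373.
n = 5.0429 × 0.373/0.627 = 3.00 ≈ 3

3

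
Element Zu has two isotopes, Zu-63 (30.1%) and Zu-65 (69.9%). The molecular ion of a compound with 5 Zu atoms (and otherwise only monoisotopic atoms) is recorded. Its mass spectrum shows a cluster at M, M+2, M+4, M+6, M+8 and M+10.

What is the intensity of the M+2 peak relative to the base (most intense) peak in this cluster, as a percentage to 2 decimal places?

Term probabilities: M 0.0025, M+2 0.0287, M+4 0.1332, M+6 0.3094, M+8 0.3593, M+10 0.1669. Base peak = M+8.
P(M+8) = C(5,4) × 0.301^1 × 0.699^4 = 5 × 0.3010 × 0.23873094 = 0.359290 (base)
P(M+2) = C(5,1) × 0.301^4 × 0.699^1 = 5 × 0.00820854 × 0.6990 = 0.028689
Relative intensity = 0.028689 / 0.359290 × 100 = 7.98

7.98%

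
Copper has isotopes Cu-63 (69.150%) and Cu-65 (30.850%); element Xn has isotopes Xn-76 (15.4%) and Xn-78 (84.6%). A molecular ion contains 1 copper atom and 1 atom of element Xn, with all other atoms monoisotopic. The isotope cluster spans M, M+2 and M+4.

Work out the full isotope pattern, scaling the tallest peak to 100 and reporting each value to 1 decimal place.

16.8 : 100.0 : 41.3

Copper pattern (n=1): 0.6915 : 0.3085
Element Xn pattern (n=1): 0.1540 : 0.8460
Convolve the two distributions (both contribute in 2-u steps):
  M: 0.6915×0.1540 = 0.106491
  M+2: 0.6915×0.8460 + 0.3085×0.1540 = 0.632518
  M+4: 0.3085×0.8460 = 0.260991
Scale to base peak (0.632518) = 100: 16.8 : 100.0 : 41.3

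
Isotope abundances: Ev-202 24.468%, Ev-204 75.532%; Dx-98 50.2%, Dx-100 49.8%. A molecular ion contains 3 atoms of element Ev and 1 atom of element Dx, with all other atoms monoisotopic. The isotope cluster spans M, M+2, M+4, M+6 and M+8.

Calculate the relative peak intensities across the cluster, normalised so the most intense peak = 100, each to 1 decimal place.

Element Ev pattern (n=3): 0.01464858 : 0.13565918 : 0.41877591 : 0.43091633
Element Dx pattern (n=1): 0.5020 : 0.4980
Convolve the two distributions (both contribute in 2-u steps):
  M: 0.01464858×0.5020 = 0.007354
  M+2: 0.01464858×0.4980 + 0.13565918×0.5020 = 0.075396
  M+4: 0.13565918×0.4980 + 0.41877591×0.5020 = 0.277784
  M+6: 0.41877591×0.4980 + 0.43091633×0.5020 = 0.424870
  M+8: 0.43091633×0.4980 = 0.214596
Scale to base peak (0.424870) = 100: 1.7 : 17.7 : 65.4 : 100.0 : 50.5

1.7 : 17.7 : 65.4 : 100.0 : 50.5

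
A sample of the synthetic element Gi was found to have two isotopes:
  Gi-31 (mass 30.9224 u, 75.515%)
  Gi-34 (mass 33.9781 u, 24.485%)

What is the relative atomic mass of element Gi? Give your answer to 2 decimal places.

The abundance-weighted mean is 0.75515 × 30.9224 + 0.24485 × 33.9781
= 23.35105 + 8.31954 = 31.67059 u

31.67 u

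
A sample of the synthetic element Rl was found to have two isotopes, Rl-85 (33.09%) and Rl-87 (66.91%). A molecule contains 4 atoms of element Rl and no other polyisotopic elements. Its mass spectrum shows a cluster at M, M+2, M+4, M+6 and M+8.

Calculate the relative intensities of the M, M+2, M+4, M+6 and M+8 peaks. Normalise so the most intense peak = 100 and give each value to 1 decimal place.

Each Rl atom is independently Rl-85 (p = 0.3309) or Rl-87 (q = 0.6691); the cluster is the binomial expansion (p + q)^4.
P(M) = 0.3309^4 = 0.011989
P(M+2) = 4 × 0.3309^3 × 0.6691^1 = 0.096971
P(M+4) = 6 × 0.3309^2 × 0.6691^2 = 0.294122
P(M+6) = 4 × 0.3309^1 × 0.6691^3 = 0.396488
P(M+8) = 0.6691^4 = 0.200431
The M+6 peak is largest (0.396488); scaling to 100 gives 3.0 : 24.5 : 74.2 : 100.0 : 50.6.

3.0 : 24.5 : 74.2 : 100.0 : 50.6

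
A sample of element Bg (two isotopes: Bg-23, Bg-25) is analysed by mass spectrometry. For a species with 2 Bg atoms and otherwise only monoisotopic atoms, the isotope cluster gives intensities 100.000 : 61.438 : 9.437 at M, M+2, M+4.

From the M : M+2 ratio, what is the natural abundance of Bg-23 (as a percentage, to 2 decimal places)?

76.50%

If p is the fraction of Bg that is Bg-23, then I(M+2)/I(M) = [C(2,1)·p^1·(1−p)] / p^2 = 2·(1−p)/p = 61.438/100.000 = 0.6144
(1−p)/p = 0.6144/2 = 0.3072  ⇒  p = 1/(1 + 0.3072) = 0.7650
Bg-23: 76.50%, Bg-25: 23.50%.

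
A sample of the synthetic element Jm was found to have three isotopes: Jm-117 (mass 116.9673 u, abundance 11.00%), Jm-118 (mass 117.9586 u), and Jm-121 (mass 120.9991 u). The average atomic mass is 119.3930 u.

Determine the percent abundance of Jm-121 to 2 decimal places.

50.76%

The remaining 89.00% is split between Jm-118 (fraction x) and Jm-121 (fraction 0.8900 − x).
Substituting: 117.9586x + 120.9991(0.8900 − x) = 106.526597
(117.9586 − 120.9991)x = -1.162602  ⇒  x = 0.38237, y = 0.50763
Jm-118: 38.24%, Jm-121: 50.76%.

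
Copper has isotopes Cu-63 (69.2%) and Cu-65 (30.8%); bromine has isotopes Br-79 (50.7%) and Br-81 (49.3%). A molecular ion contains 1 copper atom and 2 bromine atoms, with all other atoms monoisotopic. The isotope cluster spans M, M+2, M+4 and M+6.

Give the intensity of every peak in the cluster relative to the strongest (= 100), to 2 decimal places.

Copper pattern (n=1): 0.6920 : 0.3080
Bromine pattern (n=2): 0.257049 : 0.499902 : 0.243049
Convolve the two distributions (both contribute in 2-u steps):
  M: 0.6920×0.257049 = 0.177878
  M+2: 0.6920×0.499902 + 0.3080×0.257049 = 0.425103
  M+4: 0.6920×0.243049 + 0.3080×0.499902 = 0.322160
  M+6: 0.3080×0.243049 = 0.074859
Scale to base peak (0.425103) = 100: 41.84 : 100.00 : 75.78 : 17.61

41.84 : 100.00 : 75.78 : 17.61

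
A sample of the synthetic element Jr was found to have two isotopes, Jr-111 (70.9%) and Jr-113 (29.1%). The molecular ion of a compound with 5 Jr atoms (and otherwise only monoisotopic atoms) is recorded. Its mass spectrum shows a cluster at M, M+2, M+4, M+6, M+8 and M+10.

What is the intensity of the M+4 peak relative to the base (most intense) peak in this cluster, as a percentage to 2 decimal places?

82.09%

Term probabilities: M 0.1792, M+2 0.3677, M+4 0.3018, M+6 0.1239, M+8 0.0254, M+10 0.0021. Base peak = M+2.
P(M+2) = C(5,1) × 0.709^4 × 0.291^1 = 5 × 0.25268819 × 0.2910 = 0.367661 (base)
P(M+4) = C(5,2) × 0.709^3 × 0.291^2 = 10 × 0.35640083 × 0.084681 = 0.301804
Relative intensity = 0.301804 / 0.367661 × 100 = 82.09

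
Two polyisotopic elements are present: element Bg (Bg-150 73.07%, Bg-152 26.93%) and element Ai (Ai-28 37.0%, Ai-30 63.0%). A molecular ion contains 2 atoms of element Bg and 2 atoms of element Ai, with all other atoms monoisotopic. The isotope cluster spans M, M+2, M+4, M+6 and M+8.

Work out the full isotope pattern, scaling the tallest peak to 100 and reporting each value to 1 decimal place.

Element Bg pattern (n=2): 0.53392249 : 0.39355502 : 0.07252249
Element Ai pattern (n=2): 0.1369 : 0.4662 : 0.3969
Convolve the two distributions (both contribute in 2-u steps):
  M: 0.53392249×0.1369 = 0.073094
  M+2: 0.53392249×0.4662 + 0.39355502×0.1369 = 0.302792
  M+4: 0.53392249×0.3969 + 0.39355502×0.4662 + 0.07252249×0.1369 = 0.405318
  M+6: 0.39355502×0.3969 + 0.07252249×0.4662 = 0.190012
  M+8: 0.07252249×0.3969 = 0.028784
Scale to base peak (0.405318) = 100: 18.0 : 74.7 : 100.0 : 46.9 : 7.1

18.0 : 74.7 : 100.0 : 46.9 : 7.1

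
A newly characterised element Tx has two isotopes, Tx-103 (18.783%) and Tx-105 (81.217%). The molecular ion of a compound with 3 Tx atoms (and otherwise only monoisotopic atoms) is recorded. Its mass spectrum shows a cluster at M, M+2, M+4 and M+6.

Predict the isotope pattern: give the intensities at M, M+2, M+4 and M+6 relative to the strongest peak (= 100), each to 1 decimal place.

1.2 : 16.0 : 69.4 : 100.0

The 3 Tx atoms are independent, so intensities follow the terms of (0.18783 + 0.81217)^3.
P(M) = 0.18783^3 = 0.006627
P(M+2) = 3 × 0.18783^2 × 0.81217^1 = 0.085960
P(M+4) = 3 × 0.18783^1 × 0.81217^2 = 0.371689
P(M+6) = 0.81217^3 = 0.535724
The M+6 peak is largest (0.535724); scaling to 100 gives 1.2 : 16.0 : 69.4 : 100.0.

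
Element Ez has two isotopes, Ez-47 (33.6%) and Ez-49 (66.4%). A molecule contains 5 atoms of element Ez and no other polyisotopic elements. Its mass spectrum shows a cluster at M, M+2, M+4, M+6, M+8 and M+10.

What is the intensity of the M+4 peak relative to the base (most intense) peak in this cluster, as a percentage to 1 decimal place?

(0.336 + 0.664)^5 gives M 0.0043, M+2 0.0423, M+4 0.1672, M+6 0.3305, M+8 0.3266, M+10 0.1291; the largest is M+6.
P(M+6) = C(5,3) × 0.336^2 × 0.664^3 = 10 × 0.112896 × 0.29275494 = 0.330509 (base)
P(M+4) = C(5,2) × 0.336^3 × 0.664^2 = 10 × 0.03793306 × 0.440896 = 0.167245
Relative intensity = 0.167245 / 0.330509 × 100 = 50.6

50.6%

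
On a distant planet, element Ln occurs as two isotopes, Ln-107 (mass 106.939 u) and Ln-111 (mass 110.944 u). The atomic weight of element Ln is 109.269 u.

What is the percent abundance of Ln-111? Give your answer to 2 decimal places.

Let x be the fractional abundance of Ln-107; then Ln-111 has abundance 1 − x.
106.939·x + 110.944·(1 − x) = 109.269
(106.939 − 110.944)·x = 109.269 − 110.944
x = -1.675 / -4.005 = 0.41823 → 41.82% Ln-107, 58.18% Ln-111.

58.18%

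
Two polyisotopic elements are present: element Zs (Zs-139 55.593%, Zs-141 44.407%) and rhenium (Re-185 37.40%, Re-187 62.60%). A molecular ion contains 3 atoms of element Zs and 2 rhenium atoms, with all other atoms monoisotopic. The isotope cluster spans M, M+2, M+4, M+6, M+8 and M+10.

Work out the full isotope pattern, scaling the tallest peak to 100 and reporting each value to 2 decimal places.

Element Zs pattern (n=3): 0.17181471 : 0.41173038 : 0.32888513 : 0.08756979
Rhenium pattern (n=2): 0.139876 : 0.468248 : 0.391876
Convolve the two distributions (both contribute in 2-u steps):
  M: 0.17181471×0.139876 = 0.024033
  M+2: 0.17181471×0.468248 + 0.41173038×0.139876 = 0.138043
  M+4: 0.17181471×0.391876 + 0.41173038×0.468248 + 0.32888513×0.139876 = 0.306125
  M+6: 0.41173038×0.391876 + 0.32888513×0.468248 + 0.08756979×0.139876 = 0.327596
  M+8: 0.32888513×0.391876 + 0.08756979×0.468248 = 0.169887
  M+10: 0.08756979×0.391876 = 0.034316
Scale to base peak (0.327596) = 100: 7.34 : 42.14 : 93.45 : 100.00 : 51.86 : 10.48

7.34 : 42.14 : 93.45 : 100.00 : 51.86 : 10.48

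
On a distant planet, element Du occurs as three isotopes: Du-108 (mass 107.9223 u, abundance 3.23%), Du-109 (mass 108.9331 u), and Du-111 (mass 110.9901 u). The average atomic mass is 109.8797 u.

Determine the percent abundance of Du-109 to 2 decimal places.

49.16%

The remaining 96.77% is split between Du-109 (fraction x) and Du-111 (fraction 0.9677 − x).
Substituting: 108.9331x + 110.9901(0.9677 − x) = 106.39380971
(108.9331 − 110.9901)x = -1.01131006  ⇒  x = 0.49164, y = 0.47606
Du-109: 49.16%, Du-111: 47.61%.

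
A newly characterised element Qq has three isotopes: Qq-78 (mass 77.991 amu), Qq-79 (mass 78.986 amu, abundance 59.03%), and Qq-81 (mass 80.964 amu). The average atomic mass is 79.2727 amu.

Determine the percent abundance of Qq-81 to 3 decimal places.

Let x and y be the fractions of Qq-78 and Qq-81. Then x + y = 1 − 0.5903 = 0.4097 and 77.991x + 80.964y = 79.2727 − 0.5903×78.986 = 32.6472642.
Substituting: 77.991x + 80.964(0.4097 − x) = 32.6472642
(77.991 − 80.964)x = -0.5236866  ⇒  x = 0.17615, y = 0.23355
Qq-78: 17.615%, Qq-81: 23.355%.

23.355%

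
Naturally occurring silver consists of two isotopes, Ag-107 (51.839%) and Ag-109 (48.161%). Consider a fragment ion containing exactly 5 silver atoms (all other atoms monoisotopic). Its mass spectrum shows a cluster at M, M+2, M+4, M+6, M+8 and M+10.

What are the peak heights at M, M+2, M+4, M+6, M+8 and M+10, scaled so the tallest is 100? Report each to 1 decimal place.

11.6 : 53.8 : 100.0 : 92.9 : 43.2 : 8.0

Expanding (0.51839 + 0.48161)^5:
P(M) = 0.51839^5 = 0.037435
P(M+2) = 5 × 0.51839^4 × 0.48161^1 = 0.173897
P(M+4) = 10 × 0.51839^3 × 0.48161^2 = 0.323118
P(M+6) = 10 × 0.51839^2 × 0.48161^3 = 0.300192
P(M+8) = 5 × 0.51839^1 × 0.48161^4 = 0.139447
P(M+10) = 0.48161^5 = 0.025911
The M+4 peak is largest (0.323118); scaling to 100 gives 11.6 : 53.8 : 100.0 : 92.9 : 43.2 : 8.0.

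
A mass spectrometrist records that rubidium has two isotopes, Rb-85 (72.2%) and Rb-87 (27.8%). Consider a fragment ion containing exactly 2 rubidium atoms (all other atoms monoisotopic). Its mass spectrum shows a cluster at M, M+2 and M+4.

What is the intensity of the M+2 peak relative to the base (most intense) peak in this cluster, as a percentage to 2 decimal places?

77.01%

Term probabilities: M 0.5213, M+2 0.4014, M+4 0.0773. Base peak = M.
P(M) = C(2,0) × 0.722^2 × 0.278^0 = 1 × 0.521284 × 1.0000 = 0.521284 (base)
P(M+2) = C(2,1) × 0.722^1 × 0.278^1 = 2 × 0.7220 × 0.2780 = 0.401432
Relative intensity = 0.401432 / 0.521284 × 100 = 77.01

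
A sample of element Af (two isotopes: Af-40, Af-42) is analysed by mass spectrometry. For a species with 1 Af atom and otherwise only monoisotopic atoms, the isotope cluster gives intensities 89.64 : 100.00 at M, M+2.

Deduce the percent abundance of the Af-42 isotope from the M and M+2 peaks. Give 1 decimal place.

52.7%

Write p for the Af-40 fraction. I(M+2)/I(M) = [C(1,1)·p^0·(1−p)] / p^1 = 1·(1−p)/p = 100.00/89.64 = 1.1156
(1−p)/p = 1.1156/1 = 1.1156  ⇒  p = 1/(1 + 1.1156) = 0.4727
Af-40: 47.3%, Af-42: 52.7%.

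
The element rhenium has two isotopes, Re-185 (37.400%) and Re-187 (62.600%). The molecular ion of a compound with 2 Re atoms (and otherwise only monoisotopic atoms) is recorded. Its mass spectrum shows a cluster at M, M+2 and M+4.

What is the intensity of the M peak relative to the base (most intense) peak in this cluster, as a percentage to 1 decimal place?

Binomial terms of (0.37400 + 0.62600)^2: M 0.1399, M+2 0.4682, M+4 0.3919 → M+2 is the base peak.
P(M+2) = C(2,1) × 0.37400^1 × 0.62600^1 = 2 × 0.3740 × 0.6260 = 0.468248 (base)
P(M) = C(2,0) × 0.37400^2 × 0.62600^0 = 1 × 0.139876 × 1.0000 = 0.139876
Relative intensity = 0.139876 / 0.468248 × 100 = 29.9

29.9%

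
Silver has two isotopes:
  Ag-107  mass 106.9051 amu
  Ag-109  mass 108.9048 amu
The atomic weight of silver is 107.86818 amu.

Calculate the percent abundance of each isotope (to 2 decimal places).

Writing the weighted mean with unknown fraction x of Ag-107:
106.9051·x + 108.9048·(1 − x) = 107.86818
(106.9051 − 108.9048)·x = 107.86818 − 108.9048
x = -1.03662 / -1.9997 = 0.51839 → 51.84% Ag-107, 48.16% Ag-109.

Ag-107: 51.84%, Ag-109: 48.16%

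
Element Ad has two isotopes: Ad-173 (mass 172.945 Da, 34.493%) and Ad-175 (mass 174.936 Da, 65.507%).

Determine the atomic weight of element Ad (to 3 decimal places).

Average mass = Σ (abundance × isotope mass) = 0.34493 × 172.945 + 0.65507 × 174.936
= 59.6539 + 114.5953 = 174.2492 Da

174.249 Da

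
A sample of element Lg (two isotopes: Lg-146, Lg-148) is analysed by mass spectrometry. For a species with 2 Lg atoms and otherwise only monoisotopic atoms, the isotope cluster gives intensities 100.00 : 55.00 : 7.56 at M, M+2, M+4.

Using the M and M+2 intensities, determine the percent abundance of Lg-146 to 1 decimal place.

78.4%

Let p = fractional abundance of Lg-146. I(M+2)/I(M) = [C(2,1)·p^1·(1−p)] / p^2 = 2·(1−p)/p = 55.00/100.00 = 0.5500
(1−p)/p = 0.5500/2 = 0.2750  ⇒  p = 1/(1 + 0.2750) = 0.7843
Lg-146: 78.4%, Lg-148: 21.6%.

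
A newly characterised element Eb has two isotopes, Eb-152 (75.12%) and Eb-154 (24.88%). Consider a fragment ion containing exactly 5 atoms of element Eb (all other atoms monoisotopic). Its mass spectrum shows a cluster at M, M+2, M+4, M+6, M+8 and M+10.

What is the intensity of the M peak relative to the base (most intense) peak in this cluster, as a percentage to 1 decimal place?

(0.7512 + 0.2488)^5 gives M 0.2392, M+2 0.3961, M+4 0.2624, M+6 0.0869, M+8 0.0144, M+10 0.0010; the largest is M+2.
P(M+2) = C(5,1) × 0.7512^4 × 0.2488^1 = 5 × 0.31843612 × 0.2488 = 0.396135 (base)
P(M) = C(5,0) × 0.7512^5 × 0.2488^0 = 1 × 0.23920921 × 1.0000 = 0.239209
Relative intensity = 0.239209 / 0.396135 × 100 = 60.4

60.4%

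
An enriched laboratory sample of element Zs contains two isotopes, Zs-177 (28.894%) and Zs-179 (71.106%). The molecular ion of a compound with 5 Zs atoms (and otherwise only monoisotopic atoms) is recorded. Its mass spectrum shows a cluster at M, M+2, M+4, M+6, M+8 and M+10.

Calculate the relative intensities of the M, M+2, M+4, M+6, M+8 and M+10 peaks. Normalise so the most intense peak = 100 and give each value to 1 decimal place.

0.5 : 6.7 : 33.0 : 81.3 : 100.0 : 49.2

The 5 Zs atoms are independent, so intensities follow the terms of (0.28894 + 0.71106)^5.
P(M) = 0.28894^5 = 0.002014
P(M+2) = 5 × 0.28894^4 × 0.71106^1 = 0.024780
P(M+4) = 10 × 0.28894^3 × 0.71106^2 = 0.121965
P(M+6) = 10 × 0.28894^2 × 0.71106^3 = 0.300147
P(M+8) = 5 × 0.28894^1 × 0.71106^4 = 0.369320
P(M+10) = 0.71106^5 = 0.181774
The M+8 peak is largest (0.369320); scaling to 100 gives 0.5 : 6.7 : 33.0 : 81.3 : 100.0 : 49.2.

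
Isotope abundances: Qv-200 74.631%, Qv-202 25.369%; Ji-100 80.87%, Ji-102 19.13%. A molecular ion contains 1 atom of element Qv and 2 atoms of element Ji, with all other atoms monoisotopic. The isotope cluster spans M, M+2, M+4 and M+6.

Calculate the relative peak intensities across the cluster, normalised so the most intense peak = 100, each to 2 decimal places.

100.00 : 81.30 : 21.68 : 1.90

Element Qv pattern (n=1): 0.74631 : 0.25369
Element Ji pattern (n=2): 0.65399569 : 0.30940862 : 0.03659569
Convolve the two distributions (both contribute in 2-u steps):
  M: 0.74631×0.65399569 = 0.488084
  M+2: 0.74631×0.30940862 + 0.25369×0.65399569 = 0.396827
  M+4: 0.74631×0.03659569 + 0.25369×0.30940862 = 0.105806
  M+6: 0.25369×0.03659569 = 0.009284
Scale to base peak (0.488084) = 100: 100.00 : 81.30 : 21.68 : 1.90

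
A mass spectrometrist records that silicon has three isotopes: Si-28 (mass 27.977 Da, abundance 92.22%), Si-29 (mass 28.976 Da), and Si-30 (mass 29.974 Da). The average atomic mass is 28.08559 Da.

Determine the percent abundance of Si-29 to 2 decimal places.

4.69%

The remaining 7.78% is split between Si-29 (fraction x) and Si-30 (fraction 0.0778 − x).
Substituting: 28.976x + 29.974(0.0778 − x) = 2.2852006
(28.976 − 29.974)x = -0.0467766  ⇒  x = 0.04687, y = 0.03093
Si-29: 4.69%, Si-30: 3.09%.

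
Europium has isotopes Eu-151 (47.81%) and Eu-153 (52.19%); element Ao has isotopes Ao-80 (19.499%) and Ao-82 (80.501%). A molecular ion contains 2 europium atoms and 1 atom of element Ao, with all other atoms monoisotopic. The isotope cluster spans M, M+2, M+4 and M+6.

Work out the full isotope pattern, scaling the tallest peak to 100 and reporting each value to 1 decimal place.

9.8 : 61.8 : 100.0 : 48.2

Europium pattern (n=2): 0.22857961 : 0.49904078 : 0.27237961
Element Ao pattern (n=1): 0.19499 : 0.80501
Convolve the two distributions (both contribute in 2-u steps):
  M: 0.22857961×0.19499 = 0.044571
  M+2: 0.22857961×0.80501 + 0.49904078×0.19499 = 0.281317
  M+4: 0.49904078×0.80501 + 0.27237961×0.19499 = 0.454844
  M+6: 0.27237961×0.80501 = 0.219268
Scale to base peak (0.454844) = 100: 9.8 : 61.8 : 100.0 : 48.2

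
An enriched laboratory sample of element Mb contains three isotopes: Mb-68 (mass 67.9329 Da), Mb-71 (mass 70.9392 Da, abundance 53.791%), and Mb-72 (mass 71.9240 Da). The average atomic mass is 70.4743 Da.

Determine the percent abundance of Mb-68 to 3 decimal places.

23.050%

Let x and y be the fractions of Mb-68 and Mb-72. Then x + y = 1 − 0.53791 = 0.46209 and 67.9329x + 71.9240y = 70.4743 − 0.53791×70.9392 = 32.315394928.
Substituting: 67.9329x + 71.9240(0.46209 − x) = 32.315394928
(67.9329 − 71.9240)x = -0.919966232  ⇒  x = 0.23050, y = 0.23159
Mb-68: 23.050%, Mb-72: 23.159%.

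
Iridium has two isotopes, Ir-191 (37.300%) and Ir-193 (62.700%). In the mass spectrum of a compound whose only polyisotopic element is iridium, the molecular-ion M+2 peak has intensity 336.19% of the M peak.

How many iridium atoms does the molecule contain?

2

With n Ir atoms, P(M+2)/P(M) = C(n,1)·p^(n−1)q / p^n = n·q/p = n · 0.62700/0.37300.
n = 3.3619 × 0.37300/0.62700 = 2.00 ≈ 2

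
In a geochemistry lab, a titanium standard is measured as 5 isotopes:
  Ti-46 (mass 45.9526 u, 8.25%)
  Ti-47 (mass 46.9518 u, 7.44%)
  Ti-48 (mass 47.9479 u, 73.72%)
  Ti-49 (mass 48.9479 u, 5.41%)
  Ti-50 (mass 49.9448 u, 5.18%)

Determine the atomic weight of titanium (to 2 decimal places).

The abundance-weighted mean is 0.0825 × 45.9526 + 0.0744 × 46.9518 + 0.7372 × 47.9479 + 0.0541 × 48.9479 + 0.0518 × 49.9448
= 3.79109 + 3.49321 + 35.34719 + 2.64808 + 2.58714 = 47.86671 u

47.87 u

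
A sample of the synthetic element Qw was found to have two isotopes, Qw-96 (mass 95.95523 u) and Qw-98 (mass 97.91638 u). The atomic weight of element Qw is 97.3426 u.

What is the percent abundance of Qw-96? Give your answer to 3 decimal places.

Let x be the fractional abundance of Qw-96; then Qw-98 has abundance 1 − x.
95.95523·x + 97.91638·(1 − x) = 97.3426
(95.95523 − 97.91638)·x = 97.3426 − 97.91638
x = -0.57378 / -1.96115 = 0.29257 → 29.257% Qw-96, 70.743% Qw-98.

29.257%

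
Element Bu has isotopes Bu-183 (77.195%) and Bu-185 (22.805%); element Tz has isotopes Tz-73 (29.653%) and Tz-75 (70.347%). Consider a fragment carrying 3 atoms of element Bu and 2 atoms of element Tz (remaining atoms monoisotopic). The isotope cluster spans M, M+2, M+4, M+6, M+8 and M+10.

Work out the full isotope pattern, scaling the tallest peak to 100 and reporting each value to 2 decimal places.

9.91 : 55.78 : 100.00 : 61.97 : 15.81 : 1.44

Element Bu pattern (n=3): 0.46001026 : 0.40768964 : 0.12043995 : 0.01186015
Element Tz pattern (n=2): 0.08793004 : 0.41719992 : 0.49487004
Convolve the two distributions (both contribute in 2-u steps):
  M: 0.46001026×0.08793004 = 0.040449
  M+2: 0.46001026×0.41719992 + 0.40768964×0.08793004 = 0.227764
  M+4: 0.46001026×0.49487004 + 0.40768964×0.41719992 + 0.12043995×0.08793004 = 0.408324
  M+6: 0.40768964×0.49487004 + 0.12043995×0.41719992 + 0.01186015×0.08793004 = 0.253044
  M+8: 0.12043995×0.49487004 + 0.01186015×0.41719992 = 0.064550
  M+10: 0.01186015×0.49487004 = 0.005869
Scale to base peak (0.408324) = 100: 9.91 : 55.78 : 100.00 : 61.97 : 15.81 : 1.44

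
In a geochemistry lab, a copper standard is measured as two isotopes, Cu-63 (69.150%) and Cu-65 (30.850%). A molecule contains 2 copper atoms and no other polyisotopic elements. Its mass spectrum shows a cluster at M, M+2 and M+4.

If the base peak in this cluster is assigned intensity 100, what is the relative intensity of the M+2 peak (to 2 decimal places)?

89.23

(0.69150 + 0.30850)^2 gives M 0.4782, M+2 0.4267, M+4 0.0952; the largest is M.
P(M) = C(2,0) × 0.69150^2 × 0.30850^0 = 1 × 0.47817225 × 1.0000 = 0.478172 (base)
P(M+2) = C(2,1) × 0.69150^1 × 0.30850^1 = 2 × 0.6915 × 0.3085 = 0.426656
Relative intensity = 0.426656 / 0.478172 × 100 = 89.23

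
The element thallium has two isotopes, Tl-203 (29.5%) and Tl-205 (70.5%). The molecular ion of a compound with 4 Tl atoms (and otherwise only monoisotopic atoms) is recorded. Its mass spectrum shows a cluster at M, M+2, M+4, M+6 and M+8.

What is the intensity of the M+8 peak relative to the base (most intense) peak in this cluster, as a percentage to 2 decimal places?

59.75%

Term probabilities: M 0.0076, M+2 0.0724, M+4 0.2595, M+6 0.4135, M+8 0.2470. Base peak = M+6.
P(M+6) = C(4,3) × 0.295^1 × 0.705^3 = 4 × 0.2950 × 0.35040263 = 0.413475 (base)
P(M+8) = C(4,4) × 0.295^0 × 0.705^4 = 1 × 1.0000 × 0.24703385 = 0.247034
Relative intensity = 0.247034 / 0.413475 × 100 = 59.75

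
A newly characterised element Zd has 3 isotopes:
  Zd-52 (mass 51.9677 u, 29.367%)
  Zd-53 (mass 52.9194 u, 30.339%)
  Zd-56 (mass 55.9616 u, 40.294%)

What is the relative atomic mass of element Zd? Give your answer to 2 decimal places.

53.87 u

Weight each isotope mass by its fractional abundance: 0.29367 × 51.9677 + 0.30339 × 52.9194 + 0.40294 × 55.9616
= 15.26135 + 16.05522 + 22.54917 = 53.86574 u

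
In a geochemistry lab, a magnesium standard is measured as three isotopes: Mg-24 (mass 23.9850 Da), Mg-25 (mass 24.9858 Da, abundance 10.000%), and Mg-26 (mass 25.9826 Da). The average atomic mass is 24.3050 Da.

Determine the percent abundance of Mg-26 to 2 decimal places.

Let x and y be the fractions of Mg-24 and Mg-26. Then x + y = 1 − 0.10000 = 0.90000 and 23.9850x + 25.9826y = 24.3050 − 0.10000×24.9858 = 21.80642.
Substituting: 23.9850x + 25.9826(0.90000 − x) = 21.80642
(23.9850 − 25.9826)x = -1.57792  ⇒  x = 0.78991, y = 0.11009
Mg-24: 78.99%, Mg-26: 11.01%.

11.01%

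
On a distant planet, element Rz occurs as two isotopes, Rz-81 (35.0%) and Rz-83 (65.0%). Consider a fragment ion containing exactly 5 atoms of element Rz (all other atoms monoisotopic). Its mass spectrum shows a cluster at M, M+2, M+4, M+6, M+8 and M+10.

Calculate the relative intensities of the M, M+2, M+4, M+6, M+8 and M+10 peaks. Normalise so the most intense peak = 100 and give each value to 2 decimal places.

Expanding (0.350 + 0.650)^5:
P(M) = 0.350^5 = 0.005252
P(M+2) = 5 × 0.350^4 × 0.650^1 = 0.048770
P(M+4) = 10 × 0.350^3 × 0.650^2 = 0.181147
P(M+6) = 10 × 0.350^2 × 0.650^3 = 0.336416
P(M+8) = 5 × 0.350^1 × 0.650^4 = 0.312386
P(M+10) = 0.650^5 = 0.116029
The M+6 peak is largest (0.336416); scaling to 100 gives 1.56 : 14.50 : 53.85 : 100.00 : 92.86 : 34.49.

1.56 : 14.50 : 53.85 : 100.00 : 92.86 : 34.49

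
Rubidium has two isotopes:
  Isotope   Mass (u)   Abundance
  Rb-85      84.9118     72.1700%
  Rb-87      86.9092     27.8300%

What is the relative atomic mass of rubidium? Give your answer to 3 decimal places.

The abundance-weighted mean is 0.721700 × 84.9118 + 0.278300 × 86.9092
= 61.28085 + 24.18683 = 85.46768 u

85.468 u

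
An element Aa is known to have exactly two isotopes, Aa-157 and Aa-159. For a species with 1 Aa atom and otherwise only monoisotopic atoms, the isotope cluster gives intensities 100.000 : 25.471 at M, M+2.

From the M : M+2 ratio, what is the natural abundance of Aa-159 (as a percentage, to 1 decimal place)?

Write p for the Aa-157 fraction. I(M+2)/I(M) = [C(1,1)·p^0·(1−p)] / p^1 = 1·(1−p)/p = 25.471/100.000 = 0.2547
(1−p)/p = 0.2547/1 = 0.2547  ⇒  p = 1/(1 + 0.2547) = 0.7970
Aa-157: 79.7%, Aa-159: 20.3%.

20.3%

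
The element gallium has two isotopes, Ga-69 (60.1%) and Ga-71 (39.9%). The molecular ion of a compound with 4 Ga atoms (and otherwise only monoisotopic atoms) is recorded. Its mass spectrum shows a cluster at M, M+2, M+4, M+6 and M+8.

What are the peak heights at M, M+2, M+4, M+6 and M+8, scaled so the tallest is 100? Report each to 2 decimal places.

37.66 : 100.00 : 99.58 : 44.08 : 7.32

Each Ga atom is independently Ga-69 (p = 0.601) or Ga-71 (q = 0.399); the cluster is the binomial expansion (p + q)^4.
P(M) = 0.601^4 = 0.130466
P(M+2) = 4 × 0.601^3 × 0.399^1 = 0.346463
P(M+4) = 6 × 0.601^2 × 0.399^2 = 0.345021
P(M+6) = 4 × 0.601^1 × 0.399^3 = 0.152705
P(M+8) = 0.399^4 = 0.025345
The M+2 peak is largest (0.346463); scaling to 100 gives 37.66 : 100.00 : 99.58 : 44.08 : 7.32.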